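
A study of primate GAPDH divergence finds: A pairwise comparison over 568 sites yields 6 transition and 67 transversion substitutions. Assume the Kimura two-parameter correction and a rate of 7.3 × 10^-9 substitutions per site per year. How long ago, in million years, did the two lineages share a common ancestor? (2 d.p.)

9.74

P = 6/568 ≈ 0.010563 and Q = 67/568 ≈ 0.117958.
Under the Kimura two-parameter model, d = −½ ln(1 − 2P − Q) − ¼ ln(1 − 2Q).
1 − 2P − Q = 0.860916, giving −½ ln(0.860916) = 0.074879.
1 − 2Q = 0.764084, giving −¼ ln(0.764084) = 0.067269.
d = 0.074879 + 0.067269 = 0.142148.
Under a molecular clock d = 2μt, so t = d/(2μ) = 0.142148 / (2 × 7.3 × 10^-9) = 9.74 million years.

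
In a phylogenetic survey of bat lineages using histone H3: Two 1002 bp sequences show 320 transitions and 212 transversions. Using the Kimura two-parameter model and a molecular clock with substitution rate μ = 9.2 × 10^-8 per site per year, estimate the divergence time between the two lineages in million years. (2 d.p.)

5.91

P = 320/1002 ≈ 0.319361 and Q = 212/1002 ≈ 0.211577.
Under the Kimura two-parameter model, d = −½ ln(1 − 2P − Q) − ¼ ln(1 − 2Q).
1 − 2P − Q = 0.149701, giving −½ ln(0.149701) = 0.949558.
1 − 2Q = 0.576846, giving −¼ ln(0.576846) = 0.137545.
d = 0.949558 + 0.137545 = 1.087103.
Under a molecular clock d = 2μt, so t = d/(2μ) = 1.087103 / (2 × 9.2 × 10^-8) = 5.91 million years.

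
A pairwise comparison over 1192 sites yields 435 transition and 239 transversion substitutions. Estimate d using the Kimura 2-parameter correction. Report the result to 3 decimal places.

1.460

P = 435/1192 ≈ 0.364933 and Q = 239/1192 ≈ 0.200503.
Under the Kimura two-parameter model, d = −½ ln(1 − 2P − Q) − ¼ ln(1 − 2Q).
1 − 2P − Q = 0.069631, giving −½ ln(0.069631) = 1.332273.
1 − 2Q = 0.598994, giving −¼ ln(0.598994) = 0.128126.
d = 1.332273 + 0.128126 = 1.460399.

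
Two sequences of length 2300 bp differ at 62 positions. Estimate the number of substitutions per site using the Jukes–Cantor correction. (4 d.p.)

p = 62/2300 ≈ 0.026957.
d = −(3/4) ln(1 − 4p/3) = −0.75 ln(1 − 0.035943) = −0.75 ln(0.964057)
  = −0.75 × (-0.036605) = 0.027454 substitutions/site.

0.0275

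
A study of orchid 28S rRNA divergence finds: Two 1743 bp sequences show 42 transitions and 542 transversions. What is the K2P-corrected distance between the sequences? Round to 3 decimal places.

P = 42/1743 ≈ 0.024096 and Q = 542/1743 ≈ 0.310958.
Under the Kimura two-parameter model, d = −½ ln(1 − 2P − Q) − ¼ ln(1 − 2Q).
1 − 2P − Q = 0.64085, giving −½ ln(0.64085) = 0.222480.
1 − 2Q = 0.378084, giving −¼ ln(0.378084) = 0.243160.
d = 0.222480 + 0.243160 = 0.465640.

0.466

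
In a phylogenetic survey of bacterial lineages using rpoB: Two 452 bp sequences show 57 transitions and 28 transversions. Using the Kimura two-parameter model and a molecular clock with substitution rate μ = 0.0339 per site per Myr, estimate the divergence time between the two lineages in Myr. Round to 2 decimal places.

P = 57/452 ≈ 0.126106 and Q = 28/452 ≈ 0.061947.
Under the Kimura two-parameter model, d = −½ ln(1 − 2P − Q) − ¼ ln(1 − 2Q).
1 − 2P − Q = 0.685841, giving −½ ln(0.685841) = 0.188555.
1 − 2Q = 0.876106, giving −¼ ln(0.876106) = 0.033067.
d = 0.188555 + 0.033067 = 0.221622.
Under a molecular clock d = 2μt, so t = d/(2μ) = 0.221622 / (2 × 0.0339) = 3.27 Myr.

3.27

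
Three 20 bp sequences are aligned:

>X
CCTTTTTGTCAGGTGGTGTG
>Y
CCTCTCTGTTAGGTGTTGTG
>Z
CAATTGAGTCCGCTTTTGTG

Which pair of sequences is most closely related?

X and Y

X–Y: 4/20 differ, p = 0.200, d = 0.233.
X–Z: 8/20 differ, p = 0.400, d = 0.572.
Y–Z: 9/20 differ, p = 0.450, d = 0.687.
The smallest distance is between X and Y.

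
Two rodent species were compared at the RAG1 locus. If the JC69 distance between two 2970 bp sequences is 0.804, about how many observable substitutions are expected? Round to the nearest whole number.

1465

Invert JC69: p = (3/4)(1 − e^(−4d/3)) = 0.75 × (1 − e^(-1.072)) = 0.75 × (1 − 0.342323) = 0.493258.
Expected differing sites = pL ≈ 0.493258 × 2970 = 1464.97626 ≈ 1465.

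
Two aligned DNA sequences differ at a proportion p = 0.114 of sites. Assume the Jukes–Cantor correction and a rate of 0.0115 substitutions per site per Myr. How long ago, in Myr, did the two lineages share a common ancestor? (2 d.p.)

d = −(3/4) ln(1 − 4p/3) = −0.75 ln(1 − 0.152) = −0.75 ln(0.848)
  = −0.75 × (-0.164875) = 0.123656 substitutions/site.
Under a molecular clock d = 2μt, so t = d/(2μ) = 0.123656 / (2 × 0.0115) = 5.38 Myr.

5.38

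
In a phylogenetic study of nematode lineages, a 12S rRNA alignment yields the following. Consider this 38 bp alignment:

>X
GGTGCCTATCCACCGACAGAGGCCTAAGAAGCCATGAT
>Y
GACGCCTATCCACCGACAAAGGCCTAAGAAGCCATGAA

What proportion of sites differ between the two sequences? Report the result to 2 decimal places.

0.11

The sequences differ at 4 of 38 positions (sites 2, 3, 19, 38).
p = 4/38 = 0.105263… ≈ 0.11 (to 2 d.p.).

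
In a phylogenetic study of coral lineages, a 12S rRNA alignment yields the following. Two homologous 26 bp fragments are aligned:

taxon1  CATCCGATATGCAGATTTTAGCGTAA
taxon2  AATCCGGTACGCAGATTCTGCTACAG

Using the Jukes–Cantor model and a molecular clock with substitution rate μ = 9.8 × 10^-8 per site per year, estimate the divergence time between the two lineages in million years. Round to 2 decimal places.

2.75

The sequences differ at 10 of 26 sites (1, 7, 10, 18, 20, 21, 22, 23, 24, 26), so p = 10/26 ≈ 0.384615.
d = −(3/4) ln(1 − 4p/3) = −0.75 ln(1 − 0.51282) = −0.75 ln(0.48718)
  = −0.75 × (-0.719122) = 0.539342 substitutions/site.
Under a molecular clock d = 2μt, so t = d/(2μ) = 0.539342 / (2 × 9.8 × 10^-8) = 2.75 million years.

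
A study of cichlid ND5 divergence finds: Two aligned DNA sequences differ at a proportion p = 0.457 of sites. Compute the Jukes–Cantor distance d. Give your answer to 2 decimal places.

d = −(3/4) ln(1 − 4p/3) = −0.75 ln(1 − 0.609333) = −0.75 ln(0.390667)
  = −0.75 × (-0.939900) = 0.704925 substitutions/site.

0.70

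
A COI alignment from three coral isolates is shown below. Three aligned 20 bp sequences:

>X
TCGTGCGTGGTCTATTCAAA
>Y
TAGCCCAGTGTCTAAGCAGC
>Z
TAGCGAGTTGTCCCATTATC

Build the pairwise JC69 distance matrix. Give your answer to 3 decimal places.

X–Y: 10/20 sites differ → p = 0.5, d = −0.75 ln(1 − 0.666667) = 0.823960 ≈ 0.824.
X–Z: 10/20 sites differ → p = 0.5, d = −0.75 ln(1 − 0.666667) = 0.823960 ≈ 0.824.
Y–Z: 9/20 sites differ → p = 0.45, d = −0.75 ln(1 − 0.6) = 0.687218 ≈ 0.687.

d(X,Y) = 0.824, d(X,Z) = 0.824, d(Y,Z) = 0.687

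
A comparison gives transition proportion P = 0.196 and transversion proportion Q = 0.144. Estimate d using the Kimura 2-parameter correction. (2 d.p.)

Under the Kimura two-parameter model, d = −½ ln(1 − 2P − Q) − ¼ ln(1 − 2Q).
1 − 2P − Q = 0.464, giving −½ ln(0.464) = 0.383935.
1 − 2Q = 0.712, giving −¼ ln(0.712) = 0.084919.
d = 0.383935 + 0.084919 = 0.468854.

0.47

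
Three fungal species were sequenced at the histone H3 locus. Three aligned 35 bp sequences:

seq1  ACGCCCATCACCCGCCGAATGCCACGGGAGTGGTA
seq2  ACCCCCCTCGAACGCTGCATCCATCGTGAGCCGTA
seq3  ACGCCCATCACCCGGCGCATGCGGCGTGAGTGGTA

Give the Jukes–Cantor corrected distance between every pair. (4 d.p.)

seq1–seq2: 13/35 sites differ → p ≈ 0.371429, d = −0.75 ln(1 − 0.495239) = 0.512753 ≈ 0.5128.
seq1–seq3: 5/35 sites differ → p ≈ 0.142857, d = −0.75 ln(1 − 0.190476) = 0.158482 ≈ 0.1585.
seq2–seq3: 12/35 sites differ → p ≈ 0.342857, d = −0.75 ln(1 − 0.457143) = 0.458182 ≈ 0.4582.

d(seq1,seq2) = 0.5128, d(seq1,seq3) = 0.1585, d(seq2,seq3) = 0.4582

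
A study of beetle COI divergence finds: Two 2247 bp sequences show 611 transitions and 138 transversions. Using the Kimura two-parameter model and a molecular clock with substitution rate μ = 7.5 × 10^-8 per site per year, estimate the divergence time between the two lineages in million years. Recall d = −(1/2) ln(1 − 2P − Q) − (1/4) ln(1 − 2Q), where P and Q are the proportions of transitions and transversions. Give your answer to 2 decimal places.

P = 611/2247 ≈ 0.271918 and Q = 138/2247 ≈ 0.061415.
Under the Kimura two-parameter model, d = −½ ln(1 − 2P − Q) − ¼ ln(1 − 2Q).
1 − 2P − Q = 0.394749, giving −½ ln(0.394749) = 0.464753.
1 − 2Q = 0.87717, giving −¼ ln(0.87717) = 0.032764.
d = 0.464753 + 0.032764 = 0.497517.
Under a molecular clock d = 2μt, so t = d/(2μ) = 0.497517 / (2 × 7.5 × 10^-8) = 3.32 million years.

3.32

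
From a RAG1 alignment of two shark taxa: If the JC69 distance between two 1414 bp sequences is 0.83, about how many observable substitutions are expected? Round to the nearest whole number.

710

Invert JC69: p = (3/4)(1 − e^(−4d/3)) = 0.75 × (1 − e^(-1.106667)) = 0.75 × (1 − 0.330659) = 0.502006.
Expected differing sites = pL ≈ 0.502006 × 1414 = 709.836484 ≈ 710.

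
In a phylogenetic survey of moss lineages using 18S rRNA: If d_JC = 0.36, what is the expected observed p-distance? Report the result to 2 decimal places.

p = (3/4)(1 − e^(−4d/3)) = 0.75 × (1 − e^(-0.48)) = 0.75 × (1 − 0.618783) = 0.285913.

0.29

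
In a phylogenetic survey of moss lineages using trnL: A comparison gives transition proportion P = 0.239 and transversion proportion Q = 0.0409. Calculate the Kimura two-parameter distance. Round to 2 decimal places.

0.39

Under the Kimura two-parameter model, d = −½ ln(1 − 2P − Q) − ¼ ln(1 − 2Q).
1 − 2P − Q = 0.4811, giving −½ ln(0.4811) = 0.365840.
1 − 2Q = 0.9182, giving −¼ ln(0.9182) = 0.021335.
d = 0.365840 + 0.021335 = 0.387175.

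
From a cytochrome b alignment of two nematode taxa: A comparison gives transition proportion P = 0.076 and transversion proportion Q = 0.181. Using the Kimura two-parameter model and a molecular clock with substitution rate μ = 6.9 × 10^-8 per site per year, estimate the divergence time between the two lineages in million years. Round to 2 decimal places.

2.28

Under the Kimura two-parameter model, d = −½ ln(1 − 2P − Q) − ¼ ln(1 − 2Q).
1 − 2P − Q = 0.667, giving −½ ln(0.667) = 0.202483.
1 − 2Q = 0.638, giving −¼ ln(0.638) = 0.112354.
d = 0.202483 + 0.112354 = 0.314837.
Under a molecular clock d = 2μt, so t = d/(2μ) = 0.314837 / (2 × 6.9 × 10^-8) = 2.28 million years.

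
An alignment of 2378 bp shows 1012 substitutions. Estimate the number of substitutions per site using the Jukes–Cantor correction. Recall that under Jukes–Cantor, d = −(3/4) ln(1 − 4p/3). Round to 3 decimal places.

p = 1012/2378 ≈ 0.425568.
d = −(3/4) ln(1 − 4p/3) = −0.75 ln(1 − 0.567424) = −0.75 ln(0.432576)
  = −0.75 × (-0.837997) = 0.628498 substitutions/site.

0.628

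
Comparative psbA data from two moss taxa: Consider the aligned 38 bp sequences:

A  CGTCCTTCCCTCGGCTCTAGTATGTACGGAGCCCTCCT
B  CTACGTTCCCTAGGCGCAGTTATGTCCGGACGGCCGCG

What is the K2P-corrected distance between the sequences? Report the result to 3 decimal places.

0.585

Of 38 sites, 2 differences are transitions and 13 are transversions, so P = 2/38 ≈ 0.052632 and Q = 13/38 ≈ 0.342105.
Under the Kimura two-parameter model, d = −½ ln(1 − 2P − Q) − ¼ ln(1 − 2Q).
1 − 2P − Q = 0.552631, giving −½ ln(0.552631) = 0.296532.
1 − 2Q = 0.31579, giving −¼ ln(0.31579) = 0.288169.
d = 0.296532 + 0.288169 = 0.584701.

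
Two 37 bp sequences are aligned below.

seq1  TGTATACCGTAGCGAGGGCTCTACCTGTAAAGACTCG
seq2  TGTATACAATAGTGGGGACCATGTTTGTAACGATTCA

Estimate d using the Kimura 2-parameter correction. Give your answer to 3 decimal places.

0.530

Of 37 sites, 10 differences are transitions and 3 are transversions, so P = 10/37 ≈ 0.27027 and Q = 3/37 ≈ 0.081081.
Under the Kimura two-parameter model, d = −½ ln(1 − 2P − Q) − ¼ ln(1 − 2Q).
1 − 2P − Q = 0.378379, giving −½ ln(0.378379) = 0.485929.
1 − 2Q = 0.837838, giving −¼ ln(0.837838) = 0.044233.
d = 0.485929 + 0.044233 = 0.530162.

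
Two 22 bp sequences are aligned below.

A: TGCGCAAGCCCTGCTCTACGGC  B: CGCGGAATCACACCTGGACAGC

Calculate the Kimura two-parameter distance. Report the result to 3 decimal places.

Of 22 sites, 2 differences are transitions and 7 are transversions, so P = 2/22 ≈ 0.090909 and Q = 7/22 ≈ 0.318182.
Under the Kimura two-parameter model, d = −½ ln(1 − 2P − Q) − ¼ ln(1 − 2Q).
1 − 2P − Q = 0.5, giving −½ ln(0.5) = 0.346574.
1 − 2Q = 0.363636, giving −¼ ln(0.363636) = 0.252900.
d = 0.346574 + 0.252900 = 0.599474.

0.599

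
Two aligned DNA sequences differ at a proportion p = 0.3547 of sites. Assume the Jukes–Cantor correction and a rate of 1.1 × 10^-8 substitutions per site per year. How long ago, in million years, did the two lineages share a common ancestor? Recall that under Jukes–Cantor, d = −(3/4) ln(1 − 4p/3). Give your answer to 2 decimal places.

21.83

d = −(3/4) ln(1 − 4p/3) = −0.75 ln(1 − 0.472933) = −0.75 ln(0.527067)
  = −0.75 × (-0.640428) = 0.480321 substitutions/site.
Under a molecular clock d = 2μt, so t = d/(2μ) = 0.480321 / (2 × 1.1 × 10^-8) = 21.83 million years.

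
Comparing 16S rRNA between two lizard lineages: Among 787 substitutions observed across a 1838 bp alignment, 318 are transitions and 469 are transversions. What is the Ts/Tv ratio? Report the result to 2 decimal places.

0.68

R = 318/469 = 0.678038… ≈ 0.68 (to 2 d.p.).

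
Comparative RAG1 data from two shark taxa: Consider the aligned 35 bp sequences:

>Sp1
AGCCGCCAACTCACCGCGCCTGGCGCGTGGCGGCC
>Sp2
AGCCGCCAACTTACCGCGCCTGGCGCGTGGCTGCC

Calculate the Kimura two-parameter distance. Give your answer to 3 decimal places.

Of 35 sites, 1 differences are transitions and 1 are transversions, so P = 1/35 ≈ 0.028571 and Q = 1/35 ≈ 0.028571.
Under the Kimura two-parameter model, d = −½ ln(1 − 2P − Q) − ¼ ln(1 − 2Q).
1 − 2P − Q = 0.914287, giving −½ ln(0.914287) = 0.044805.
1 − 2Q = 0.942858, giving −¼ ln(0.942858) = 0.014710.
d = 0.044805 + 0.014710 = 0.059515.

0.060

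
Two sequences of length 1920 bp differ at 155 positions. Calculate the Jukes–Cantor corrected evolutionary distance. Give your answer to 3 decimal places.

p = 155/1920 ≈ 0.080729.
d = −(3/4) ln(1 − 4p/3) = −0.75 ln(1 − 0.107639) = −0.75 ln(0.892361)
  = −0.75 × (-0.113885) = 0.085414 substitutions/site.

0.085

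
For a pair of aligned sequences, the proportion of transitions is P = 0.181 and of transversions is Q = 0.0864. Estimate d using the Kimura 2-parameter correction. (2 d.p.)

0.34

Under the Kimura two-parameter model, d = −½ ln(1 − 2P − Q) − ¼ ln(1 − 2Q).
1 − 2P − Q = 0.5516, giving −½ ln(0.5516) = 0.297466.
1 − 2Q = 0.8272, giving −¼ ln(0.8272) = 0.047427.
d = 0.297466 + 0.047427 = 0.344893.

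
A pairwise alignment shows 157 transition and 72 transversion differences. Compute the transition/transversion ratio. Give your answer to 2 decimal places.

2.18

R = 157/72 = 2.180555… ≈ 2.18 (to 2 d.p.).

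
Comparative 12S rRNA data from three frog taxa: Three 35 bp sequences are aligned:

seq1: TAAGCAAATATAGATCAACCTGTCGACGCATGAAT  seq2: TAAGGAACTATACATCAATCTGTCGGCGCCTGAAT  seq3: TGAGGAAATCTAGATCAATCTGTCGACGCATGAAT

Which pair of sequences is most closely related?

seq1–seq2: 6/35 differ, p = 0.171, d = 0.195.
seq1–seq3: 4/35 differ, p = 0.114, d = 0.124.
seq2–seq3: 6/35 differ, p = 0.171, d = 0.195.
The smallest distance is between seq1 and seq3.

seq1 and seq3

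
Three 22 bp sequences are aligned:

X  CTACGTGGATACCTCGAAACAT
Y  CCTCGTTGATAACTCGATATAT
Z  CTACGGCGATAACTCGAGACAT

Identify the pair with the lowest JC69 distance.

X and Z

X–Y: 6/22 differ, p = 0.273, d = 0.339.
X–Z: 4/22 differ, p = 0.182, d = 0.208.
Y–Z: 6/22 differ, p = 0.273, d = 0.339.
The smallest distance is between X and Z.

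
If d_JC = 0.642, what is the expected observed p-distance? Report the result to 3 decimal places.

p = (3/4)(1 − e^(−4d/3)) = 0.75 × (1 − e^(-0.856)) = 0.75 × (1 − 0.424858) = 0.431357.

0.431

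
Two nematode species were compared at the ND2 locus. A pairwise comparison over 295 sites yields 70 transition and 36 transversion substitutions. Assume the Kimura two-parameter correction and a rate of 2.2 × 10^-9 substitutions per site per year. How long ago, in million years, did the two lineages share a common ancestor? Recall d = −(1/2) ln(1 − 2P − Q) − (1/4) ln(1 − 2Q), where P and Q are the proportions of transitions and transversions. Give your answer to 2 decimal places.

P = 70/295 ≈ 0.237288 and Q = 36/295 ≈ 0.122034.
Under the Kimura two-parameter model, d = −½ ln(1 − 2P − Q) − ¼ ln(1 − 2Q).
1 − 2P − Q = 0.40339, giving −½ ln(0.40339) = 0.453926.
1 − 2Q = 0.755932, giving −¼ ln(0.755932) = 0.069951.
d = 0.453926 + 0.069951 = 0.523877.
Under a molecular clock d = 2μt, so t = d/(2μ) = 0.523877 / (2 × 2.2 × 10^-9) = 119.06 million years.

119.06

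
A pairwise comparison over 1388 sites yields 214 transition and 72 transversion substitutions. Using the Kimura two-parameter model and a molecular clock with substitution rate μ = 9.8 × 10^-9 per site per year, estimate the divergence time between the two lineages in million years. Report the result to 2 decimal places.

P = 214/1388 ≈ 0.154179 and Q = 72/1388 ≈ 0.051873.
Under the Kimura two-parameter model, d = −½ ln(1 − 2P − Q) − ¼ ln(1 − 2Q).
1 − 2P − Q = 0.639769, giving −½ ln(0.639769) = 0.223324.
1 − 2Q = 0.896254, giving −¼ ln(0.896254) = 0.027383.
d = 0.223324 + 0.027383 = 0.250707.
Under a molecular clock d = 2μt, so t = d/(2μ) = 0.250707 / (2 × 9.8 × 10^-9) = 12.79 million years.

12.79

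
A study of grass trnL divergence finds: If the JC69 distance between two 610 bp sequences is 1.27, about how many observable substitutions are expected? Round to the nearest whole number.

Invert JC69: p = (3/4)(1 − e^(−4d/3)) = 0.75 × (1 − e^(-1.693333)) = 0.75 × (1 − 0.183906) = 0.612071.
Expected differing sites = pL ≈ 0.612071 × 610 = 373.36331 ≈ 373.

373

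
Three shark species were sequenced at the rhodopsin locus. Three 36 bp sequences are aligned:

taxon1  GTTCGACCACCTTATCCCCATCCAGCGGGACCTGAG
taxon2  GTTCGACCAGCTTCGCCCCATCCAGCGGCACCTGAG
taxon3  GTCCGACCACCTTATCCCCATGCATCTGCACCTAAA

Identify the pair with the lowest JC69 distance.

taxon1 and taxon2

taxon1–taxon2: 4/36 differ, p = 0.111, d = 0.120.
taxon1–taxon3: 7/36 differ, p = 0.194, d = 0.225.
taxon2–taxon3: 9/36 differ, p = 0.250, d = 0.304.
The smallest distance is between taxon1 and taxon2.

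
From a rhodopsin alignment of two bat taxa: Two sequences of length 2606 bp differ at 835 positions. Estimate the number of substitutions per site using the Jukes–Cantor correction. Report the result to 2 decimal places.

0.42

p = 835/2606 ≈ 0.320414.
d = −(3/4) ln(1 − 4p/3) = −0.75 ln(1 − 0.427219) = −0.75 ln(0.572781)
  = −0.75 × (-0.557252) = 0.417939 substitutions/site.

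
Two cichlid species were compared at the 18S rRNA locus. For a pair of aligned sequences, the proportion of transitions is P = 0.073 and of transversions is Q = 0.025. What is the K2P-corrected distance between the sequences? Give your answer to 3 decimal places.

Under the Kimura two-parameter model, d = −½ ln(1 − 2P − Q) − ¼ ln(1 − 2Q).
1 − 2P − Q = 0.829, giving −½ ln(0.829) = 0.093768.
1 − 2Q = 0.95, giving −¼ ln(0.95) = 0.012823.
d = 0.093768 + 0.012823 = 0.106591.

0.107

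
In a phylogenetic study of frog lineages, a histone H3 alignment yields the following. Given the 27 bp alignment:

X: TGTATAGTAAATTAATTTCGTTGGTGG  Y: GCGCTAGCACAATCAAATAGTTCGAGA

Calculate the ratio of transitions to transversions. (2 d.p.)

Transitions are A↔G and C↔T; transversions are all other mismatches.
Transitions: 2. Transversions: 12.
R = 2/12 = 0.166666… ≈ 0.17 (to 2 d.p.).

0.17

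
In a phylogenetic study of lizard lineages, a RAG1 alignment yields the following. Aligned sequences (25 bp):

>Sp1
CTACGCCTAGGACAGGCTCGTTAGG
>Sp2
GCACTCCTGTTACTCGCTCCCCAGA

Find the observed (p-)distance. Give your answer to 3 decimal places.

0.480

The sequences differ at 12 of 25 positions.
p = 12/25 = 0.480.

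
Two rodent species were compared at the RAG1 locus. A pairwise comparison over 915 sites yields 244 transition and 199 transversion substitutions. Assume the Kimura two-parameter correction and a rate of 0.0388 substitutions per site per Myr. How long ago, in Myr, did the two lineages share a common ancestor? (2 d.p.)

P = 244/915 ≈ 0.266667 and Q = 199/915 ≈ 0.217486.
Under the Kimura two-parameter model, d = −½ ln(1 − 2P − Q) − ¼ ln(1 − 2Q).
1 − 2P − Q = 0.24918, giving −½ ln(0.24918) = 0.694790.
1 − 2Q = 0.565028, giving −¼ ln(0.565028) = 0.142720.
d = 0.694790 + 0.142720 = 0.837510.
Under a molecular clock d = 2μt, so t = d/(2μ) = 0.837510 / (2 × 0.0388) = 10.79 Myr.

10.79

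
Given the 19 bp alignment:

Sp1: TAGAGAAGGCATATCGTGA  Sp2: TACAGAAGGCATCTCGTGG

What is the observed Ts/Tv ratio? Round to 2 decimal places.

0.50

Transitions are A↔G and C↔T; transversions are all other mismatches.
Transitions: 1. Transversions: 2.
R = 1/2 = 0.50.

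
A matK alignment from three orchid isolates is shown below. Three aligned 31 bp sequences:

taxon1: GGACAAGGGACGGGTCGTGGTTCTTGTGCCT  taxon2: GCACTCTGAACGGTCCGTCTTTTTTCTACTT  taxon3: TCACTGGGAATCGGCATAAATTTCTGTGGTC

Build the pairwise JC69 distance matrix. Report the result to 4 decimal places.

d(taxon1,taxon2) = 0.6143, d(taxon1,taxon3) = 1.1161, d(taxon2,taxon3) = 0.8740

taxon1–taxon2: 13/31 sites differ → p ≈ 0.419355, d = −0.75 ln(1 − 0.55914) = 0.614271 ≈ 0.6143.
taxon1–taxon3: 18/31 sites differ → p ≈ 0.580645, d = −0.75 ln(1 − 0.774193) = 1.116056 ≈ 1.1161.
taxon2–taxon3: 16/31 sites differ → p ≈ 0.516129, d = −0.75 ln(1 − 0.688172) = 0.873978 ≈ 0.8740.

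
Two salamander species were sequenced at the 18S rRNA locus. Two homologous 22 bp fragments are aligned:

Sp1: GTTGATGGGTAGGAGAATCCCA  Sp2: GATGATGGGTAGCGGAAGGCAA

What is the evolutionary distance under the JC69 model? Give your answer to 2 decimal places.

0.34

The sequences differ at 6 of 22 sites (2, 13, 14, 18, 19, 21), so p = 6/22 ≈ 0.272727.
d = −(3/4) ln(1 − 4p/3) = −0.75 ln(1 − 0.363636) = −0.75 ln(0.636364)
  = −0.75 × (-0.451985) = 0.338989 substitutions/site.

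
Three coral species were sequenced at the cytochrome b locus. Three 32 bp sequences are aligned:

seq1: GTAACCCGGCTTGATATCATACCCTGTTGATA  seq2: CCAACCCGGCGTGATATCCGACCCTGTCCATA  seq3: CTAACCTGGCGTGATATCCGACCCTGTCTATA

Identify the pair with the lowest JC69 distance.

seq2 and seq3

seq1–seq2: 7/32 differ, p = 0.219, d = 0.259.
seq1–seq3: 7/32 differ, p = 0.219, d = 0.259.
seq2–seq3: 3/32 differ, p = 0.094, d = 0.100.
The smallest distance is between seq2 and seq3.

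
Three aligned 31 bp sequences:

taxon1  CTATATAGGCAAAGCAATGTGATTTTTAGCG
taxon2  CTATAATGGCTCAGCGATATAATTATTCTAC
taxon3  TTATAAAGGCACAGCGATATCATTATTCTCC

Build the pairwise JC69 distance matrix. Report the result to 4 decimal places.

taxon1–taxon2: 12/31 sites differ → p ≈ 0.387097, d = −0.75 ln(1 − 0.516129) = 0.544453 ≈ 0.5445.
taxon1–taxon3: 10/31 sites differ → p ≈ 0.322581, d = −0.75 ln(1 − 0.430108) = 0.421731 ≈ 0.4217.
taxon2–taxon3: 5/31 sites differ → p ≈ 0.16129, d = −0.75 ln(1 − 0.215053) = 0.181604 ≈ 0.1816.

d(taxon1,taxon2) = 0.5445, d(taxon1,taxon3) = 0.4217, d(taxon2,taxon3) = 0.1816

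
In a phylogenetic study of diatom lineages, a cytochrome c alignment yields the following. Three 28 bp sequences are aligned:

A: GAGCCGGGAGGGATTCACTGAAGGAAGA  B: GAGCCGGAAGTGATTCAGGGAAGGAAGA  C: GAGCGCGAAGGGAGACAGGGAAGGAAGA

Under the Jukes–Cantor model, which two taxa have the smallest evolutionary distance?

A–B: 4/28 differ, p = 0.143, d = 0.158.
A–C: 7/28 differ, p = 0.250, d = 0.304.
B–C: 5/28 differ, p = 0.179, d = 0.204.
The smallest distance is between A and B.

A and B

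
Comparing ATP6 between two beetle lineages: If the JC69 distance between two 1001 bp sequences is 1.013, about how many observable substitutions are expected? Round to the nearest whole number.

556

Invert JC69: p = (3/4)(1 − e^(−4d/3)) = 0.75 × (1 − e^(-1.350667)) = 0.75 × (1 − 0.259067) = 0.555700.
Expected differing sites = pL ≈ 0.555700 × 1001 = 556.2557 ≈ 556.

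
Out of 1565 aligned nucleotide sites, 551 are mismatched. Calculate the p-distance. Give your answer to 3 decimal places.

p = 551/1565 = 0.352076… ≈ 0.352 (to 3 d.p.).

0.352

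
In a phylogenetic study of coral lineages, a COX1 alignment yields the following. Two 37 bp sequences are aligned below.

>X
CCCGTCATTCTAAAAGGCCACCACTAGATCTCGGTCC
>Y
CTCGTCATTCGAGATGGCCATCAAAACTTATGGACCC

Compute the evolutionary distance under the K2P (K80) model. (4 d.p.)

0.4748

Of 37 sites, 5 differences are transitions and 8 are transversions, so P = 5/37 ≈ 0.135135 and Q = 8/37 ≈ 0.216216.
Under the Kimura two-parameter model, d = −½ ln(1 − 2P − Q) − ¼ ln(1 − 2Q).
1 − 2P − Q = 0.513514, giving −½ ln(0.513514) = 0.333239.
1 − 2Q = 0.567568, giving −¼ ln(0.567568) = 0.141599.
d = 0.333239 + 0.141599 = 0.474838.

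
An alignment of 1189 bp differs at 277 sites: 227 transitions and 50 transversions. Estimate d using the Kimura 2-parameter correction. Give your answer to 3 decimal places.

0.298

P = 227/1189 ≈ 0.190917 and Q = 50/1189 ≈ 0.042052.
Under the Kimura two-parameter model, d = −½ ln(1 − 2P − Q) − ¼ ln(1 − 2Q).
1 − 2P − Q = 0.576114, giving −½ ln(0.576114) = 0.275725.
1 − 2Q = 0.915896, giving −¼ ln(0.915896) = 0.021963.
d = 0.275725 + 0.021963 = 0.297688.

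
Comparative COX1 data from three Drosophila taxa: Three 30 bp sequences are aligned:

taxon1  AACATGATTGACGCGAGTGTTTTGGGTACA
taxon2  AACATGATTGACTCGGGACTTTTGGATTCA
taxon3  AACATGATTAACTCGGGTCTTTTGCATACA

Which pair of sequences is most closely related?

taxon1–taxon2: 6/30 differ, p = 0.200, d = 0.233.
taxon1–taxon3: 6/30 differ, p = 0.200, d = 0.233.
taxon2–taxon3: 4/30 differ, p = 0.133, d = 0.147.
The smallest distance is between taxon2 and taxon3.

taxon2 and taxon3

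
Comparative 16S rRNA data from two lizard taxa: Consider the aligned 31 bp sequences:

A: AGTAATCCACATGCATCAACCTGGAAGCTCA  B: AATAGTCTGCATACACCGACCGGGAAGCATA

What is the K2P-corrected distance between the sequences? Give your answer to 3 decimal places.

0.469

Of 31 sites, 8 differences are transitions and 2 are transversions, so P = 8/31 ≈ 0.258065 and Q = 2/31 ≈ 0.064516.
Under the Kimura two-parameter model, d = −½ ln(1 − 2P − Q) − ¼ ln(1 − 2Q).
1 − 2P − Q = 0.419354, giving −½ ln(0.419354) = 0.434520.
1 − 2Q = 0.870968, giving −¼ ln(0.870968) = 0.034538.
d = 0.434520 + 0.034538 = 0.469058.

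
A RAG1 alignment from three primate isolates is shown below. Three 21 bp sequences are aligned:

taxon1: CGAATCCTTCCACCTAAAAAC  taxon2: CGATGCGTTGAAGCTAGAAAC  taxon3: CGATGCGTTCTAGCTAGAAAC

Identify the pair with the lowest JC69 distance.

taxon1–taxon2: 7/21 differ, p = 0.333, d = 0.441.
taxon1–taxon3: 6/21 differ, p = 0.286, d = 0.360.
taxon2–taxon3: 2/21 differ, p = 0.095, d = 0.102.
The smallest distance is between taxon2 and taxon3.

taxon2 and taxon3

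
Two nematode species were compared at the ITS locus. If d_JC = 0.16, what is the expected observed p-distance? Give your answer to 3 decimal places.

0.144

p = (3/4)(1 − e^(−4d/3)) = 0.75 × (1 − e^(-0.213333)) = 0.75 × (1 − 0.807887) = 0.144085.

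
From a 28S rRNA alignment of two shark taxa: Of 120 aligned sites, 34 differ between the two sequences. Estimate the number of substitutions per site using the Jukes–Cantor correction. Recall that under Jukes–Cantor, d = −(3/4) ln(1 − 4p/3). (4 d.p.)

p = 34/120 ≈ 0.283333.
d = −(3/4) ln(1 − 4p/3) = −0.75 ln(1 − 0.377777) = −0.75 ln(0.622223)
  = −0.75 × (-0.474457) = 0.355843 substitutions/site.

0.3558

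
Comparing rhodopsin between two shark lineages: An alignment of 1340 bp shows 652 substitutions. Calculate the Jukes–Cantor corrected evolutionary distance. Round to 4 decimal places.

p = 652/1340 ≈ 0.486567.
d = −(3/4) ln(1 − 4p/3) = −0.75 ln(1 − 0.648756) = −0.75 ln(0.351244)
  = −0.75 × (-1.046274) = 0.784706 substitutions/site.

0.7847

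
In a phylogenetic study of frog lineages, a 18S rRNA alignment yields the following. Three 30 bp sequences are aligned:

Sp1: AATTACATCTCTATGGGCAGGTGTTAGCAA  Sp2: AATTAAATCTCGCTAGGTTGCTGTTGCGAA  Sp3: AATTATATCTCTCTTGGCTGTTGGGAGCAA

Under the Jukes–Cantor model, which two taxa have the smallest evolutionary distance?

Sp1–Sp2: 10/30 differ, p = 0.333, d = 0.441.
Sp1–Sp3: 7/30 differ, p = 0.233, d = 0.280.
Sp2–Sp3: 10/30 differ, p = 0.333, d = 0.441.
The smallest distance is between Sp1 and Sp3.

Sp1 and Sp3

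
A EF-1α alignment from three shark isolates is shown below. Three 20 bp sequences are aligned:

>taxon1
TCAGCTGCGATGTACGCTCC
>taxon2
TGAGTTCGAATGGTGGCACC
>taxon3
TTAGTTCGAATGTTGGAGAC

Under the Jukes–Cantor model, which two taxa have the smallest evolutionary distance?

taxon1–taxon2: 9/20 differ, p = 0.450, d = 0.687.
taxon1–taxon3: 10/20 differ, p = 0.500, d = 0.824.
taxon2–taxon3: 5/20 differ, p = 0.250, d = 0.304.
The smallest distance is between taxon2 and taxon3.

taxon2 and taxon3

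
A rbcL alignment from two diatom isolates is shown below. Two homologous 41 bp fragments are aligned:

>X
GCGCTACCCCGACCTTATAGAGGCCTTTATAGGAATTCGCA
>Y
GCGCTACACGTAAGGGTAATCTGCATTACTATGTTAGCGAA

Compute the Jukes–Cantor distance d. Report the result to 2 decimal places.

The sequences differ at 21 of 41 sites, so p = 21/41 ≈ 0.512195.
d = −(3/4) ln(1 − 4p/3) = −0.75 ln(1 − 0.682927) = −0.75 ln(0.317073)
  = −0.75 × (-1.148623) = 0.861467 substitutions/site.

0.86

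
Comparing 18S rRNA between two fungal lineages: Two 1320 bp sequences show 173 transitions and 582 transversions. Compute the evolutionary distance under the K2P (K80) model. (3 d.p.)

P = 173/1320 ≈ 0.131061 and Q = 582/1320 ≈ 0.440909.
Under the Kimura two-parameter model, d = −½ ln(1 − 2P − Q) − ¼ ln(1 − 2Q).
1 − 2P − Q = 0.296969, giving −½ ln(0.296969) = 0.607064.
1 − 2Q = 0.118182, giving −¼ ln(0.118182) = 0.533882.
d = 0.607064 + 0.533882 = 1.140946.

1.141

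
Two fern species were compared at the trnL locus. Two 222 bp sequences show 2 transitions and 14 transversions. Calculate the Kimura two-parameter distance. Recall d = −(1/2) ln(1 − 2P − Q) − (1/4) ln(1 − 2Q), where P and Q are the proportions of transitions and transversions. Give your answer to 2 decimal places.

P = 2/222 ≈ 0.009009 and Q = 14/222 ≈ 0.063063.
Under the Kimura two-parameter model, d = −½ ln(1 − 2P − Q) − ¼ ln(1 − 2Q).
1 − 2P − Q = 0.918919, giving −½ ln(0.918919) = 0.042279.
1 − 2Q = 0.873874, giving −¼ ln(0.873874) = 0.033705.
d = 0.042279 + 0.033705 = 0.075984.

0.08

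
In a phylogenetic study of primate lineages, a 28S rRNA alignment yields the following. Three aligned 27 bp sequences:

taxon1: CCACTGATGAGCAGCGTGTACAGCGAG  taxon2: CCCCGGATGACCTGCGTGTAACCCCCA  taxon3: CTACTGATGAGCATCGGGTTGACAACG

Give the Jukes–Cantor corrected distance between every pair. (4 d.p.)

taxon1–taxon2: 10/27 sites differ → p ≈ 0.37037, d = −0.75 ln(1 − 0.493827) = 0.510658 ≈ 0.5107.
taxon1–taxon3: 9/27 sites differ → p ≈ 0.333333, d = −0.75 ln(1 − 0.444444) = 0.440839 ≈ 0.4408.
taxon2–taxon3: 13/27 sites differ → p ≈ 0.481481, d = −0.75 ln(1 − 0.641975) = 0.770364 ≈ 0.7704.

d(taxon1,taxon2) = 0.5107, d(taxon1,taxon3) = 0.4408, d(taxon2,taxon3) = 0.7704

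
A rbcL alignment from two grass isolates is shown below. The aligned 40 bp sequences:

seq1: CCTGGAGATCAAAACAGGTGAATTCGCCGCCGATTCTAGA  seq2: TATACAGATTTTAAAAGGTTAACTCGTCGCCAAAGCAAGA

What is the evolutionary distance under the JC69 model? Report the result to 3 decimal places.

0.520

The sequences differ at 15 of 40 sites, so p = 15/40 = 0.375.
d = −(3/4) ln(1 − 4p/3) = −0.75 ln(1 − 0.5) = −0.75 ln(0.5)
  = −0.75 × (-0.693147) = 0.519860 substitutions/site.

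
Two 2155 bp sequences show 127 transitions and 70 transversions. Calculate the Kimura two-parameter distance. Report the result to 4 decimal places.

P = 127/2155 ≈ 0.058933 and Q = 70/2155 ≈ 0.032483.
Under the Kimura two-parameter model, d = −½ ln(1 − 2P − Q) − ¼ ln(1 − 2Q).
1 − 2P − Q = 0.849651, giving −½ ln(0.849651) = 0.081465.
1 − 2Q = 0.935034, giving −¼ ln(0.935034) = 0.016793.
d = 0.081465 + 0.016793 = 0.098258.

0.0983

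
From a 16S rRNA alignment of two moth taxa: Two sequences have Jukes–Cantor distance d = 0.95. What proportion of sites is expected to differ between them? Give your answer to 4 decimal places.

0.5387

p = (3/4)(1 − e^(−4d/3)) = 0.75 × (1 − e^(-1.266667)) = 0.75 × (1 − 0.281769) = 0.538673.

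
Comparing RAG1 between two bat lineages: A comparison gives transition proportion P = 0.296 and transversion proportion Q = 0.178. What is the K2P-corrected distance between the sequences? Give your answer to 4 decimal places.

0.8449

Under the Kimura two-parameter model, d = −½ ln(1 − 2P − Q) − ¼ ln(1 − 2Q).
1 − 2P − Q = 0.23, giving −½ ln(0.23) = 0.734838.
1 − 2Q = 0.644, giving −¼ ln(0.644) = 0.110014.
d = 0.734838 + 0.110014 = 0.844852.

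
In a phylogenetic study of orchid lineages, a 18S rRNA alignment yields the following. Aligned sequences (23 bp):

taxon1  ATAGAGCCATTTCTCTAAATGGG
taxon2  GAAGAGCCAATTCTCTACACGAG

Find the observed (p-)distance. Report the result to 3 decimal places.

0.261

The sequences differ at 6 of 23 positions (sites 1, 2, 10, 18, 20, 22).
p = 6/23 = 0.260869… ≈ 0.261 (to 3 d.p.).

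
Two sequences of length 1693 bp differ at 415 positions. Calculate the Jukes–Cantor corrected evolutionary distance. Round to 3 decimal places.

p = 415/1693 ≈ 0.245127.
d = −(3/4) ln(1 − 4p/3) = −0.75 ln(1 − 0.326836) = −0.75 ln(0.673164)
  = −0.75 × (-0.395766) = 0.296825 substitutions/site.

0.297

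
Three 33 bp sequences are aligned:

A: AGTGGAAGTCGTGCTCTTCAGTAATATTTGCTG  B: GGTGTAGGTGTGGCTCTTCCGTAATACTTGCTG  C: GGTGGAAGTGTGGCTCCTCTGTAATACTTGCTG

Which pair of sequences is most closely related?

A–B: 8/33 differ, p = 0.242, d = 0.293.
A–C: 7/33 differ, p = 0.212, d = 0.249.
B–C: 4/33 differ, p = 0.121, d = 0.132.
The smallest distance is between B and C.

B and C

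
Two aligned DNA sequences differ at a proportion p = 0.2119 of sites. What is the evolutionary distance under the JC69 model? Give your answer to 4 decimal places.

0.2490

d = −(3/4) ln(1 − 4p/3) = −0.75 ln(1 − 0.282533) = −0.75 ln(0.717467)
  = −0.75 × (-0.332028) = 0.249021 substitutions/site.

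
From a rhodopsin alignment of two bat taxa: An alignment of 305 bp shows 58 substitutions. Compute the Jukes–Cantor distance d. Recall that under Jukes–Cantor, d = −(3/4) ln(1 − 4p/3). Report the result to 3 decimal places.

0.219

p = 58/305 ≈ 0.190164.
d = −(3/4) ln(1 − 4p/3) = −0.75 ln(1 − 0.253552) = −0.75 ln(0.746448)
  = −0.75 × (-0.292429) = 0.219322 substitutions/site.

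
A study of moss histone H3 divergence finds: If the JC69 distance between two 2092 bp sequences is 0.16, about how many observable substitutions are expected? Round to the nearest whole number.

Invert JC69: p = (3/4)(1 − e^(−4d/3)) = 0.75 × (1 − e^(-0.213333)) = 0.75 × (1 − 0.807887) = 0.144085.
Expected differing sites = pL ≈ 0.144085 × 2092 = 301.42582 ≈ 301.

301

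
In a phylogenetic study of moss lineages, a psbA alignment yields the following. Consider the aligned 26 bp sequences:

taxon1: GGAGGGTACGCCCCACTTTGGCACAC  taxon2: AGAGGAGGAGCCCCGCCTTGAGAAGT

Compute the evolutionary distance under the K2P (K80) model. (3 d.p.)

0.825

Of 26 sites, 8 differences are transitions and 4 are transversions, so P = 8/26 ≈ 0.307692 and Q = 4/26 ≈ 0.153846.
Under the Kimura two-parameter model, d = −½ ln(1 − 2P − Q) − ¼ ln(1 − 2Q).
1 − 2P − Q = 0.23077, giving −½ ln(0.23077) = 0.733167.
1 − 2Q = 0.692308, giving −¼ ln(0.692308) = 0.091931.
d = 0.733167 + 0.091931 = 0.825098.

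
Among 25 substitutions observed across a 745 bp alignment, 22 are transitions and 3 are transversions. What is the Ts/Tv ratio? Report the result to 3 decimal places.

R = 22/3 = 7.333333… ≈ 7.333 (to 3 d.p.).

7.333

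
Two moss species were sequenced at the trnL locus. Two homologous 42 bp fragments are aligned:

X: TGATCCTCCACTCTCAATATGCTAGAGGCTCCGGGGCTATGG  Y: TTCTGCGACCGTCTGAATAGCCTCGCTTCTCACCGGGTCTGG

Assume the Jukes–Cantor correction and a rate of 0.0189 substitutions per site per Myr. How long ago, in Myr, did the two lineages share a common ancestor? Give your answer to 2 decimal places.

18.34

The sequences differ at 19 of 42 sites, so p = 19/42 ≈ 0.452381.
d = −(3/4) ln(1 − 4p/3) = −0.75 ln(1 − 0.603175) = −0.75 ln(0.396825)
  = −0.75 × (-0.924260) = 0.693195 substitutions/site.
Under a molecular clock d = 2μt, so t = d/(2μ) = 0.693195 / (2 × 0.0189) = 18.34 Myr.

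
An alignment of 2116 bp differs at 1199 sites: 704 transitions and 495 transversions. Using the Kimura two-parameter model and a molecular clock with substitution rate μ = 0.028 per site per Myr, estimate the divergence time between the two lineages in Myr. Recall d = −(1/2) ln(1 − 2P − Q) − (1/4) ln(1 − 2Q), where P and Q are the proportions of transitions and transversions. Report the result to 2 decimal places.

P = 704/2116 ≈ 0.332703 and Q = 495/2116 ≈ 0.233932.
Under the Kimura two-parameter model, d = −½ ln(1 − 2P − Q) − ¼ ln(1 − 2Q).
1 − 2P − Q = 0.100662, giving −½ ln(0.100662) = 1.147993.
1 − 2Q = 0.532136, giving −¼ ln(0.532136) = 0.157714.
d = 1.147993 + 0.157714 = 1.305707.
Under a molecular clock d = 2μt, so t = d/(2μ) = 1.305707 / (2 × 0.028) = 23.32 Myr.

23.32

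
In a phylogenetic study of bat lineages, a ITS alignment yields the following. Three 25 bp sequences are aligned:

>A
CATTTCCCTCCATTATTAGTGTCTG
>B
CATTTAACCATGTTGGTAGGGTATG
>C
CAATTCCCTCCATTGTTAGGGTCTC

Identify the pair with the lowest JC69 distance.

A–B: 10/25 differ, p = 0.400, d = 0.572.
A–C: 4/25 differ, p = 0.160, d = 0.180.
B–C: 10/25 differ, p = 0.400, d = 0.572.
The smallest distance is between A and C.

A and C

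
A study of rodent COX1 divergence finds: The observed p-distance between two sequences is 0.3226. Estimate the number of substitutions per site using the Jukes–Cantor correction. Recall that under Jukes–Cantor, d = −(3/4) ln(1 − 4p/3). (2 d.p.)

d = −(3/4) ln(1 − 4p/3) = −0.75 ln(1 − 0.430133) = −0.75 ln(0.569867)
  = −0.75 × (-0.562352) = 0.421764 substitutions/site.

0.42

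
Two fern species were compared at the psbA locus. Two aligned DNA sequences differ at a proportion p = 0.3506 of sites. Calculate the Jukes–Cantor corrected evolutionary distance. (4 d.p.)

0.4726

d = −(3/4) ln(1 − 4p/3) = −0.75 ln(1 − 0.467467) = −0.75 ln(0.532533)
  = −0.75 × (-0.630110) = 0.472583 substitutions/site.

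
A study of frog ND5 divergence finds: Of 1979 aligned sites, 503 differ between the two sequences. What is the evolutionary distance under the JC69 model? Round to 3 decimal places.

0.310

p = 503/1979 ≈ 0.254169.
d = −(3/4) ln(1 − 4p/3) = −0.75 ln(1 − 0.338892) = −0.75 ln(0.661108)
  = −0.75 × (-0.413838) = 0.310379 substitutions/site.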